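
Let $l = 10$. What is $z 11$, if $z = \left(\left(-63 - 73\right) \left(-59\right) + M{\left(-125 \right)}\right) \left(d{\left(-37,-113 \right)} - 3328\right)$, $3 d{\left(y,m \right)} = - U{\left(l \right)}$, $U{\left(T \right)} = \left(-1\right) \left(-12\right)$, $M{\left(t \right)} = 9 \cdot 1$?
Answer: $-294425516$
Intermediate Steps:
$M{\left(t \right)} = 9$
$U{\left(T \right)} = 12$
$d{\left(y,m \right)} = -4$ ($d{\left(y,m \right)} = \frac{\left(-1\right) 12}{3} = \frac{1}{3} \left(-12\right) = -4$)
$z = -26765956$ ($z = \left(\left(-63 - 73\right) \left(-59\right) + 9\right) \left(-4 - 3328\right) = \left(\left(-136\right) \left(-59\right) + 9\right) \left(-3332\right) = \left(8024 + 9\right) \left(-3332\right) = 8033 \left(-3332\right) = -26765956$)
$z 11 = \left(-26765956\right) 11 = -294425516$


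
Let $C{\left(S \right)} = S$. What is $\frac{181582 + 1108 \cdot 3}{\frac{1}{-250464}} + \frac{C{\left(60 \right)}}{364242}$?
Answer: $- \frac{2811480576583478}{60707} \approx -4.6312 \cdot 10^{10}$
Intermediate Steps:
$\frac{181582 + 1108 \cdot 3}{\frac{1}{-250464}} + \frac{C{\left(60 \right)}}{364242} = \frac{181582 + 1108 \cdot 3}{\frac{1}{-250464}} + \frac{60}{364242} = \frac{181582 + 3324}{- \frac{1}{250464}} + 60 \cdot \frac{1}{364242} = 184906 \left(-250464\right) + \frac{10}{60707} = -46312296384 + \frac{10}{60707} = - \frac{2811480576583478}{60707}$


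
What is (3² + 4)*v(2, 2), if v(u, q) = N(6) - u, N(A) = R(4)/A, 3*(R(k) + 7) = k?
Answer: -689/18 ≈ -38.278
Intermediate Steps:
R(k) = -7 + k/3
N(A) = -17/(3*A) (N(A) = (-7 + (⅓)*4)/A = (-7 + 4/3)/A = -17/(3*A))
v(u, q) = -17/18 - u (v(u, q) = -17/3/6 - u = -17/3*⅙ - u = -17/18 - u)
(3² + 4)*v(2, 2) = (3² + 4)*(-17/18 - 1*2) = (9 + 4)*(-17/18 - 2) = 13*(-53/18) = -689/18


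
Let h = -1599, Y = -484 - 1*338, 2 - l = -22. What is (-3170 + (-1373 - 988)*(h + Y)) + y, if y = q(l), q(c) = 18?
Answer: 5712829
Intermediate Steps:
l = 24 (l = 2 - 1*(-22) = 2 + 22 = 24)
Y = -822 (Y = -484 - 338 = -822)
y = 18
(-3170 + (-1373 - 988)*(h + Y)) + y = (-3170 + (-1373 - 988)*(-1599 - 822)) + 18 = (-3170 - 2361*(-2421)) + 18 = (-3170 + 5715981) + 18 = 5712811 + 18 = 5712829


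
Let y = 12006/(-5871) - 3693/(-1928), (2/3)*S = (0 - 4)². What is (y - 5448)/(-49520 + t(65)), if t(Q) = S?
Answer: 20556315663/186753159616 ≈ 0.11007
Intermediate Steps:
S = 24 (S = 3*(0 - 4)²/2 = (3/2)*(-4)² = (3/2)*16 = 24)
t(Q) = 24
y = -488655/3773096 (y = 12006*(-1/5871) - 3693*(-1/1928) = -4002/1957 + 3693/1928 = -488655/3773096 ≈ -0.12951)
(y - 5448)/(-49520 + t(65)) = (-488655/3773096 - 5448)/(-49520 + 24) = -20556315663/3773096/(-49496) = -20556315663/3773096*(-1/49496) = 20556315663/186753159616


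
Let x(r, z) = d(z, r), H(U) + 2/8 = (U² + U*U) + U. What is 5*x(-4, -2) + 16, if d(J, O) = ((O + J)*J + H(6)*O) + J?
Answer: -1489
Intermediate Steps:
H(U) = -¼ + U + 2*U² (H(U) = -¼ + ((U² + U*U) + U) = -¼ + ((U² + U²) + U) = -¼ + (2*U² + U) = -¼ + (U + 2*U²) = -¼ + U + 2*U²)
d(J, O) = J + 311*O/4 + J*(J + O) (d(J, O) = ((O + J)*J + (-¼ + 6 + 2*6²)*O) + J = ((J + O)*J + (-¼ + 6 + 2*36)*O) + J = (J*(J + O) + (-¼ + 6 + 72)*O) + J = (J*(J + O) + 311*O/4) + J = (311*O/4 + J*(J + O)) + J = J + 311*O/4 + J*(J + O))
x(r, z) = z + z² + 311*r/4 + r*z (x(r, z) = z + z² + 311*r/4 + z*r = z + z² + 311*r/4 + r*z)
5*x(-4, -2) + 16 = 5*(-2 + (-2)² + (311/4)*(-4) - 4*(-2)) + 16 = 5*(-2 + 4 - 311 + 8) + 16 = 5*(-301) + 16 = -1505 + 16 = -1489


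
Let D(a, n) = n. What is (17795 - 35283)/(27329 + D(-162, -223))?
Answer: -8744/13553 ≈ -0.64517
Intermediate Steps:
(17795 - 35283)/(27329 + D(-162, -223)) = (17795 - 35283)/(27329 - 223) = -17488/27106 = -17488*1/27106 = -8744/13553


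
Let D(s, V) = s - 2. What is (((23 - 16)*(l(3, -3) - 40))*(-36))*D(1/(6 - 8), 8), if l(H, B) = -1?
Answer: -25830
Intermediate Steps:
D(s, V) = -2 + s
(((23 - 16)*(l(3, -3) - 40))*(-36))*D(1/(6 - 8), 8) = (((23 - 16)*(-1 - 40))*(-36))*(-2 + 1/(6 - 8)) = ((7*(-41))*(-36))*(-2 + 1/(-2)) = (-287*(-36))*(-2 - ½) = 10332*(-5/2) = -25830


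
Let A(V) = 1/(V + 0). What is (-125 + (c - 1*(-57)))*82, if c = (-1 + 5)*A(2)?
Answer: -5412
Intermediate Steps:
A(V) = 1/V
c = 2 (c = (-1 + 5)/2 = 4*(1/2) = 2)
(-125 + (c - 1*(-57)))*82 = (-125 + (2 - 1*(-57)))*82 = (-125 + (2 + 57))*82 = (-125 + 59)*82 = -66*82 = -5412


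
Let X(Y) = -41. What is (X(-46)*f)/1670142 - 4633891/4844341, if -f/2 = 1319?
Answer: -3607650874322/4045368683211 ≈ -0.89180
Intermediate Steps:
f = -2638 (f = -2*1319 = -2638)
(X(-46)*f)/1670142 - 4633891/4844341 = -41*(-2638)/1670142 - 4633891/4844341 = 108158*(1/1670142) - 4633891*1/4844341 = 54079/835071 - 4633891/4844341 = -3607650874322/4045368683211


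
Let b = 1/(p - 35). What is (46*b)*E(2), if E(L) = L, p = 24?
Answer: -92/11 ≈ -8.3636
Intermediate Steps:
b = -1/11 (b = 1/(24 - 35) = 1/(-11) = -1/11 ≈ -0.090909)
(46*b)*E(2) = (46*(-1/11))*2 = -46/11*2 = -92/11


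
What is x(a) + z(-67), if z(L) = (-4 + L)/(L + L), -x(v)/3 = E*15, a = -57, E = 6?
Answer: -36109/134 ≈ -269.47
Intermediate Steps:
x(v) = -270 (x(v) = -18*15 = -3*90 = -270)
z(L) = (-4 + L)/(2*L) (z(L) = (-4 + L)/((2*L)) = (-4 + L)*(1/(2*L)) = (-4 + L)/(2*L))
x(a) + z(-67) = -270 + (1/2)*(-4 - 67)/(-67) = -270 + (1/2)*(-1/67)*(-71) = -270 + 71/134 = -36109/134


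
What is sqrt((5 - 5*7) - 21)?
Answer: I*sqrt(51) ≈ 7.1414*I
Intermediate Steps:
sqrt((5 - 5*7) - 21) = sqrt((5 - 35) - 21) = sqrt(-30 - 21) = sqrt(-51) = I*sqrt(51)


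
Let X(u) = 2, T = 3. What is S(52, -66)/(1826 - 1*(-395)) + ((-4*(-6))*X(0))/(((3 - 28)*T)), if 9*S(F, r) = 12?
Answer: -106508/166575 ≈ -0.63940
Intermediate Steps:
S(F, r) = 4/3 (S(F, r) = (1/9)*12 = 4/3)
S(52, -66)/(1826 - 1*(-395)) + ((-4*(-6))*X(0))/(((3 - 28)*T)) = 4/(3*(1826 - 1*(-395))) + (-4*(-6)*2)/(((3 - 28)*3)) = 4/(3*(1826 + 395)) + (24*2)/((-25*3)) = (4/3)/2221 + 48/(-75) = (4/3)*(1/2221) + 48*(-1/75) = 4/6663 - 16/25 = -106508/166575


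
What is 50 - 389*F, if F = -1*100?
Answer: 38950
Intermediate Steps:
F = -100
50 - 389*F = 50 - 389*(-100) = 50 + 38900 = 38950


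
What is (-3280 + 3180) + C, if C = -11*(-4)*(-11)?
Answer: -584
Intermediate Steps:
C = -484 (C = 44*(-11) = -484)
(-3280 + 3180) + C = (-3280 + 3180) - 484 = -100 - 484 = -584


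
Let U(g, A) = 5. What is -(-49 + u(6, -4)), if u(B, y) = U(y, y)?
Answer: 44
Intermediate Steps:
u(B, y) = 5
-(-49 + u(6, -4)) = -(-49 + 5) = -1*(-44) = 44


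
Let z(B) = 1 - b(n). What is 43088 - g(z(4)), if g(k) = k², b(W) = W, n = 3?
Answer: 43084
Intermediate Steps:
z(B) = -2 (z(B) = 1 - 1*3 = 1 - 3 = -2)
43088 - g(z(4)) = 43088 - 1*(-2)² = 43088 - 1*4 = 43088 - 4 = 43084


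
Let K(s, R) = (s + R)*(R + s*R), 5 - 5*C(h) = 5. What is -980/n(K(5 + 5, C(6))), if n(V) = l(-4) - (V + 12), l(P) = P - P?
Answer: 245/3 ≈ 81.667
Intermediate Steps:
C(h) = 0 (C(h) = 1 - 1/5*5 = 1 - 1 = 0)
l(P) = 0
K(s, R) = (R + s)*(R + R*s)
n(V) = -12 - V (n(V) = 0 - (V + 12) = 0 - (12 + V) = 0 + (-12 - V) = -12 - V)
-980/n(K(5 + 5, C(6))) = -980/(-12 - 0*(0 + (5 + 5) + (5 + 5)**2 + 0*(5 + 5))) = -980/(-12 - 0*(0 + 10 + 10**2 + 0*10)) = -980/(-12 - 0*(0 + 10 + 100 + 0)) = -980/(-12 - 0*110) = -980/(-12 - 1*0) = -980/(-12 + 0) = -980/(-12) = -980*(-1/12) = 245/3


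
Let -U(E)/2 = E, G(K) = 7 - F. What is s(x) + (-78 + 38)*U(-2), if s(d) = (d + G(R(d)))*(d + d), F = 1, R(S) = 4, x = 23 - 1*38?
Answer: 110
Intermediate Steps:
x = -15 (x = 23 - 38 = -15)
G(K) = 6 (G(K) = 7 - 1*1 = 7 - 1 = 6)
s(d) = 2*d*(6 + d) (s(d) = (d + 6)*(d + d) = (6 + d)*(2*d) = 2*d*(6 + d))
U(E) = -2*E
s(x) + (-78 + 38)*U(-2) = 2*(-15)*(6 - 15) + (-78 + 38)*(-2*(-2)) = 2*(-15)*(-9) - 40*4 = 270 - 160 = 110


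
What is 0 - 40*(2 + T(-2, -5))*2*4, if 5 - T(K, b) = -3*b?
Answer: 2560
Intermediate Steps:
T(K, b) = 5 + 3*b (T(K, b) = 5 - (-3)*b = 5 + 3*b)
0 - 40*(2 + T(-2, -5))*2*4 = 0 - 40*(2 + (5 + 3*(-5)))*2*4 = 0 - 40*(2 + (5 - 15))*2*4 = 0 - 40*(2 - 10)*2*4 = 0 - 40*(-8*2)*4 = 0 - (-640)*4 = 0 - 40*(-64) = 0 + 2560 = 2560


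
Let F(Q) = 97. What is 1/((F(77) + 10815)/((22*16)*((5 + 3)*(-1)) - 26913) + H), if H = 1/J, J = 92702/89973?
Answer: 88901218/53653003 ≈ 1.6570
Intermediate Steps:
J = 92702/89973 (J = 92702*(1/89973) = 92702/89973 ≈ 1.0303)
H = 89973/92702 (H = 1/(92702/89973) = 89973/92702 ≈ 0.97056)
1/((F(77) + 10815)/((22*16)*((5 + 3)*(-1)) - 26913) + H) = 1/((97 + 10815)/((22*16)*((5 + 3)*(-1)) - 26913) + 89973/92702) = 1/(10912/(352*(8*(-1)) - 26913) + 89973/92702) = 1/(10912/(352*(-8) - 26913) + 89973/92702) = 1/(10912/(-2816 - 26913) + 89973/92702) = 1/(10912/(-29729) + 89973/92702) = 1/(10912*(-1/29729) + 89973/92702) = 1/(-352/959 + 89973/92702) = 1/(53653003/88901218) = 88901218/53653003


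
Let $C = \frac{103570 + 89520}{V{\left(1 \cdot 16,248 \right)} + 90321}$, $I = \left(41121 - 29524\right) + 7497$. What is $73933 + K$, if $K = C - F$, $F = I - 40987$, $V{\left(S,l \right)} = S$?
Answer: $\frac{8656826452}{90337} \approx 95828.0$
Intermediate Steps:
$I = 19094$ ($I = 11597 + 7497 = 19094$)
$F = -21893$ ($F = 19094 - 40987 = -21893$)
$C = \frac{193090}{90337}$ ($C = \frac{103570 + 89520}{1 \cdot 16 + 90321} = \frac{193090}{16 + 90321} = \frac{193090}{90337} \approx 2.1374$)
$K = \frac{1977941031}{90337}$ ($K = \frac{193090}{90337} - -21893 = \frac{193090}{90337} + 21893 = \frac{1977941031}{90337} \approx 21895.0$)
$73933 + K = 73933 + \frac{1977941031}{90337} = \frac{8656826452}{90337}$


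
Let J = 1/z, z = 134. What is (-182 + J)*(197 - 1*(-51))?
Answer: -3023988/67 ≈ -45134.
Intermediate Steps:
J = 1/134 ≈ 0.0074627
(-182 + J)*(197 - 1*(-51)) = (-182 + 1/134)*(197 - 1*(-51)) = -24387*(197 + 51)/134 = -24387/134*248 = -3023988/67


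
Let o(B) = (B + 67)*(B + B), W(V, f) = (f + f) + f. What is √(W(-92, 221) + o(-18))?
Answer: I*√1101 ≈ 33.181*I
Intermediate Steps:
W(V, f) = 3*f (W(V, f) = 2*f + f = 3*f)
o(B) = 2*B*(67 + B) (o(B) = (67 + B)*(2*B) = 2*B*(67 + B))
√(W(-92, 221) + o(-18)) = √(3*221 + 2*(-18)*(67 - 18)) = √(663 + 2*(-18)*49) = √(663 - 1764) = √(-1101) = I*√1101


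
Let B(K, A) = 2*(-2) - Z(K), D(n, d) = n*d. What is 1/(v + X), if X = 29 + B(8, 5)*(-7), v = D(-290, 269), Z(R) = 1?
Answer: -1/77946 ≈ -1.2829e-5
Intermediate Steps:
D(n, d) = d*n
v = -78010 (v = 269*(-290) = -78010)
B(K, A) = -5 (B(K, A) = 2*(-2) - 1*1 = -4 - 1 = -5)
X = 64 (X = 29 - 5*(-7) = 29 + 35 = 64)
1/(v + X) = 1/(-78010 + 64) = 1/(-77946) = -1/77946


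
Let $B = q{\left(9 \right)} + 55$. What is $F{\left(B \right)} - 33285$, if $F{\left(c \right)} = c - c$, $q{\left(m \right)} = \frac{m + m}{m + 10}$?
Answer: $-33285$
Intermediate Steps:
$q{\left(m \right)} = \frac{2 m}{10 + m}$
$B = \frac{1063}{19}$ ($B = 2 \cdot 9 \frac{1}{10 + 9} + 55 = 2 \cdot 9 \cdot \frac{1}{19} + 55 = \frac{18}{19} + 55 = \frac{1063}{19} \approx 55.947$)
$F{\left(c \right)} = 0$
$F{\left(B \right)} - 33285 = 0 - 33285 = -33285$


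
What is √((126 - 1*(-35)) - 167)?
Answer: I*√6 ≈ 2.4495*I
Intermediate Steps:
√((126 - 1*(-35)) - 167) = √((126 + 35) - 167) = √(161 - 167) = √(-6) = I*√6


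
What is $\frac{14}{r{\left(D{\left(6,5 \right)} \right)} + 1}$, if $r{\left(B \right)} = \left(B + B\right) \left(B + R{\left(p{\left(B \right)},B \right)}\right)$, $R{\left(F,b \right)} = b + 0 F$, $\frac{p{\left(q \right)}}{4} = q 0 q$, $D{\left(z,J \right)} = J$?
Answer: $\frac{14}{101} \approx 0.13861$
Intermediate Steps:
$p{\left(q \right)} = 0$ ($p{\left(q \right)} = 4 q 0 q = 4 \cdot 0 q = 4 \cdot 0 = 0$)
$R{\left(F,b \right)} = b$ ($R{\left(F,b \right)} = b + 0 = b$)
$r{\left(B \right)} = 4 B^{2}$ ($r{\left(B \right)} = \left(B + B\right) \left(B + B\right) = 2 B 2 B = 4 B^{2}$)
$\frac{14}{r{\left(D{\left(6,5 \right)} \right)} + 1} = \frac{14}{4 \cdot 5^{2} + 1} = \frac{14}{4 \cdot 25 + 1} = \frac{14}{100 + 1} = \frac{14}{101}$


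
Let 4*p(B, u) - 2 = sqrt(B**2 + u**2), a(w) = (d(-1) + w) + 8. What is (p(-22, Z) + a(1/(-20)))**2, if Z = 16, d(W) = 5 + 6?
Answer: 169821/400 + 389*sqrt(185)/20 ≈ 689.10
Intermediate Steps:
d(W) = 11
a(w) = 19 + w (a(w) = (11 + w) + 8 = 19 + w)
p(B, u) = 1/2 + sqrt(B**2 + u**2)/4
(p(-22, Z) + a(1/(-20)))**2 = ((1/2 + sqrt((-22)**2 + 16**2)/4) + (19 + 1/(-20)))**2 = ((1/2 + sqrt(484 + 256)/4) + (19 - 1/20))**2 = ((1/2 + sqrt(740)/4) + 379/20)**2 = ((1/2 + (2*sqrt(185))/4) + 379/20)**2 = ((1/2 + sqrt(185)/2) + 379/20)**2 = (389/20 + sqrt(185)/2)**2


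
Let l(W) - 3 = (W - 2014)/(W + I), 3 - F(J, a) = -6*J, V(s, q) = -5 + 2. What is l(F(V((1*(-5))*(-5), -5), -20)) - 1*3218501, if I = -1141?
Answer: -3720581659/1156 ≈ -3.2185e+6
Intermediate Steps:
V(s, q) = -3
F(J, a) = 3 + 6*J (F(J, a) = 3 - (-6)*J = 3 + 6*J)
l(W) = 3 + (-2014 + W)/(-1141 + W) (l(W) = 3 + (W - 2014)/(W - 1141) = 3 + (-2014 + W)/(-1141 + W))
l(F(V((1*(-5))*(-5), -5), -20)) - 1*3218501 = (-5437 + 4*(3 + 6*(-3)))/(-1141 + (3 + 6*(-3))) - 1*3218501 = (-5437 + 4*(3 - 18))/(-1141 + (3 - 18)) - 3218501 = (-5437 + 4*(-15))/(-1141 - 15) - 3218501 = (-5437 - 60)/(-1156) - 3218501 = -1/1156*(-5497) - 3218501 = 5497/1156 - 3218501 = -3720581659/1156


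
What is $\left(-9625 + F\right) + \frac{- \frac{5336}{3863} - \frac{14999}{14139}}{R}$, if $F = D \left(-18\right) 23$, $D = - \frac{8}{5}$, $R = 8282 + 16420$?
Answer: $- \frac{60461587150586987}{6745987379070} \approx -8962.6$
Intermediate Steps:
$R = 24702$
$D = - \frac{8}{5}$ ($D = \left(-8\right) \frac{1}{5} = - \frac{8}{5} \approx -1.6$)
$F = \frac{3312}{5}$ ($F = \left(- \frac{8}{5}\right) \left(-18\right) 23 = \frac{144}{5} \cdot 23 = \frac{3312}{5} \approx 662.4$)
$\left(-9625 + F\right) + \frac{- \frac{5336}{3863} - \frac{14999}{14139}}{R} = \left(-9625 + \frac{3312}{5}\right) + \frac{- \frac{5336}{3863} - \frac{14999}{14139}}{24702} = - \frac{44813}{5} + \left(\left(-5336\right) \frac{1}{3863} - \frac{14999}{14139}\right) \frac{1}{24702} = - \frac{44813}{5} + \left(- \frac{5336}{3863} - \frac{14999}{14139}\right) \frac{1}{24702} = - \frac{44813}{5} - \frac{133386841}{1349197475814} = - \frac{60461587150586987}{6745987379070}$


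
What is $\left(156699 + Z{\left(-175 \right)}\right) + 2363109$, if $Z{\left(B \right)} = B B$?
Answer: $2550433$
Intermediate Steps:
$Z{\left(B \right)} = B^{2}$
$\left(156699 + Z{\left(-175 \right)}\right) + 2363109 = \left(156699 + \left(-175\right)^{2}\right) + 2363109 = \left(156699 + 30625\right) + 2363109 = 187324 + 2363109 = 2550433$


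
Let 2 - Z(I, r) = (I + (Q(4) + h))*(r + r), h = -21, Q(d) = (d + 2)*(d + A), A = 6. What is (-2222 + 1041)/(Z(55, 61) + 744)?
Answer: 1181/10722 ≈ 0.11015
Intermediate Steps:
Q(d) = (2 + d)*(6 + d) (Q(d) = (d + 2)*(d + 6) = (2 + d)*(6 + d))
Z(I, r) = 2 - 2*r*(39 + I) (Z(I, r) = 2 - (I + ((12 + 4² + 8*4) - 21))*(r + r) = 2 - (I + ((12 + 16 + 32) - 21))*2*r = 2 - (I + (60 - 21))*2*r = 2 - (I + 39)*2*r = 2 - (39 + I)*2*r = 2 - 2*r*(39 + I))
(-2222 + 1041)/(Z(55, 61) + 744) = (-2222 + 1041)/((2 - 78*61 - 2*55*61) + 744) = -1181/((2 - 4758 - 6710) + 744) = -1181/(-11466 + 744) = -1181/(-10722) = -1181*(-1/10722) = 1181/10722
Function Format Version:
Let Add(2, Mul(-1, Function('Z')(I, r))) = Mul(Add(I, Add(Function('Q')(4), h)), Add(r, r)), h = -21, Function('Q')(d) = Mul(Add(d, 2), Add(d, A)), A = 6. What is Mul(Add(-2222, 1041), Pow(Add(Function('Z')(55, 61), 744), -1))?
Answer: Rational(1181, 10722) ≈ 0.11015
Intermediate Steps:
Function('Q')(d) = Mul(Add(2, d), Add(6, d)) (Function('Q')(d) = Mul(Add(d, 2), Add(d, 6)) = Mul(Add(2, d), Add(6, d)))
Function('Z')(I, r) = Add(2, Mul(-2, r, Add(39, I))) (Function('Z')(I, r) = Add(2, Mul(-1, Mul(Add(I, Add(Add(12, Pow(4, 2), Mul(8, 4)), -21)), Add(r, r)))) = Add(2, Mul(-1, Mul(Add(I, Add(Add(12, 16, 32), -21)), Mul(2, r)))) = Add(2, Mul(-1, Mul(Add(I, Add(60, -21)), Mul(2, r)))) = Add(2, Mul(-1, Mul(Add(I, 39), Mul(2, r)))) = Add(2, Mul(-1, Mul(Add(39, I), Mul(2, r)))) = Add(2, Mul(-1, Mul(2, r, Add(39, I)))) = Add(2, Mul(-2, r, Add(39, I))))
Mul(Add(-2222, 1041), Pow(Add(Function('Z')(55, 61), 744), -1)) = Mul(Add(-2222, 1041), Pow(Add(Add(2, Mul(-78, 61), Mul(-2, 55, 61)), 744), -1)) = Mul(-1181, Pow(Add(Add(2, -4758, -6710), 744), -1)) = Mul(-1181, Pow(Add(-11466, 744), -1)) = Mul(-1181, Pow(-10722, -1)) = Mul(-1181, Rational(-1, 10722)) = Rational(1181, 10722)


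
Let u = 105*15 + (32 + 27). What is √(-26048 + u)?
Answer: I*√24414 ≈ 156.25*I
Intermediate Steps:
u = 1634 (u = 1575 + 59 = 1634)
√(-26048 + u) = √(-26048 + 1634) = √(-24414) = I*√24414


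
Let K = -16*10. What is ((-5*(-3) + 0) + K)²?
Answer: 21025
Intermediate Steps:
K = -160
((-5*(-3) + 0) + K)² = ((-5*(-3) + 0) - 160)² = ((15 + 0) - 160)² = (15 - 160)² = (-145)² = 21025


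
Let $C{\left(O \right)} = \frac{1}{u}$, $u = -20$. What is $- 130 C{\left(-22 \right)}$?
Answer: $\frac{13}{2} \approx 6.5$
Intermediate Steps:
$C{\left(O \right)} = - \frac{1}{20}$ ($C{\left(O \right)} = \frac{1}{-20} = - \frac{1}{20}$)
$- 130 C{\left(-22 \right)} = \left(-130\right) \left(- \frac{1}{20}\right) = \frac{13}{2}$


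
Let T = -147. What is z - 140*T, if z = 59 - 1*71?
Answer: 20568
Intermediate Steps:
z = -12 (z = 59 - 71 = -12)
z - 140*T = -12 - 140*(-147) = -12 + 20580 = 20568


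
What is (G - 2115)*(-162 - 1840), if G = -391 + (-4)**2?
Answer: 4984980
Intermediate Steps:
G = -375 (G = -391 + 16 = -375)
(G - 2115)*(-162 - 1840) = (-375 - 2115)*(-162 - 1840) = -2490*(-2002) = 4984980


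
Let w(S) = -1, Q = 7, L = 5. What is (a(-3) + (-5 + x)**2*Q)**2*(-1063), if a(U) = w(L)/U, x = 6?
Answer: -514492/9 ≈ -57166.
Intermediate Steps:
a(U) = -1/U
(a(-3) + (-5 + x)**2*Q)**2*(-1063) = (-1/(-3) + (-5 + 6)**2*7)**2*(-1063) = (-1*(-1/3) + 1**2*7)**2*(-1063) = (1/3 + 1*7)**2*(-1063) = (1/3 + 7)**2*(-1063) = (22/3)**2*(-1063) = (484/9)*(-1063) = -514492/9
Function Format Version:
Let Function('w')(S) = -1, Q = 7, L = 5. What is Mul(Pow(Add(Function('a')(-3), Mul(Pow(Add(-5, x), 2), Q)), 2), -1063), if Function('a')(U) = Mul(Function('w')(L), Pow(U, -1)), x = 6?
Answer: Rational(-514492, 9) ≈ -57166.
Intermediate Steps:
Function('a')(U) = Mul(-1, Pow(U, -1))
Mul(Pow(Add(Function('a')(-3), Mul(Pow(Add(-5, x), 2), Q)), 2), -1063) = Mul(Pow(Add(Mul(-1, Pow(-3, -1)), Mul(Pow(Add(-5, 6), 2), 7)), 2), -1063) = Mul(Pow(Add(Mul(-1, Rational(-1, 3)), Mul(Pow(1, 2), 7)), 2), -1063) = Mul(Pow(Add(Rational(1, 3), Mul(1, 7)), 2), -1063) = Mul(Pow(Add(Rational(1, 3), 7), 2), -1063) = Mul(Pow(Rational(22, 3), 2), -1063) = Mul(Rational(484, 9), -1063) = Rational(-514492, 9)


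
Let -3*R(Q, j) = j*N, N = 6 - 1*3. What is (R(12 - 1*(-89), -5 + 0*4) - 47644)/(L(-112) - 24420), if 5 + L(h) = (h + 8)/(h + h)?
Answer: 1333892/683887 ≈ 1.9505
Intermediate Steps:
L(h) = -5 + (8 + h)/(2*h) (L(h) = -5 + (h + 8)/(h + h) = -5 + (8 + h)/((2*h)) = -5 + (8 + h)*(1/(2*h)) = -5 + (8 + h)/(2*h))
N = 3 (N = 6 - 3 = 3)
R(Q, j) = -j (R(Q, j) = -j*3/3 = -j)
(R(12 - 1*(-89), -5 + 0*4) - 47644)/(L(-112) - 24420) = (-(-5 + 0*4) - 47644)/((-9/2 + 4/(-112)) - 24420) = (-(-5 + 0) - 47644)/((-9/2 + 4*(-1/112)) - 24420) = (-1*(-5) - 47644)/((-9/2 - 1/28) - 24420) = (5 - 47644)/(-127/28 - 24420) = -47639/(-683887/28) = -47639*(-28/683887) = 1333892/683887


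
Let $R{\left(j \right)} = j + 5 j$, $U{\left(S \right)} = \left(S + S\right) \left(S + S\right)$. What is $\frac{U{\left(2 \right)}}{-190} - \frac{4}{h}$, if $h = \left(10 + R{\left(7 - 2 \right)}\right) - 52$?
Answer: $\frac{71}{285} \approx 0.24912$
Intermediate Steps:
$U{\left(S \right)} = 4 S^{2}$ ($U{\left(S \right)} = 2 S 2 S = 4 S^{2}$)
$R{\left(j \right)} = 6 j$
$h = -12$ ($h = \left(10 + 6 \left(7 - 2\right)\right) - 52 = \left(10 + 6 \cdot 5\right) - 52 = \left(10 + 30\right) - 52 = 40 - 52 = -12$)
$\frac{U{\left(2 \right)}}{-190} - \frac{4}{h} = \frac{4 \cdot 2^{2}}{-190} - \frac{4}{-12} = 4 \cdot 4 \left(- \frac{1}{190}\right) - - \frac{1}{3} = 16 \left(- \frac{1}{190}\right) + \frac{1}{3} = - \frac{8}{95} + \frac{1}{3} = \frac{71}{285}$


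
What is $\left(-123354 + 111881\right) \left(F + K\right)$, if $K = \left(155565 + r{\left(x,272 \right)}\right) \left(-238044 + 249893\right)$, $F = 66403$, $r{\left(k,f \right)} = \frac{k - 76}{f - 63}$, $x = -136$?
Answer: $- \frac{401825043551372}{19} \approx -2.1149 \cdot 10^{13}$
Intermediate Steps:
$r{\left(k,f \right)} = \frac{-76 + k}{-63 + f}$
$K = \frac{385245032177}{209}$ ($K = \left(155565 + \frac{-76 - 136}{-63 + 272}\right) \left(-238044 + 249893\right) = \left(155565 + \frac{1}{209} \left(-212\right)\right) 11849 = \left(155565 - \frac{212}{209}\right) 11849 = \frac{32512873}{209} \cdot 11849 = \frac{385245032177}{209} \approx 1.8433 \cdot 10^{9}$)
$\left(-123354 + 111881\right) \left(F + K\right) = \left(-123354 + 111881\right) \left(66403 + \frac{385245032177}{209}\right) = \left(-11473\right) \frac{385258910404}{209} = - \frac{401825043551372}{19}$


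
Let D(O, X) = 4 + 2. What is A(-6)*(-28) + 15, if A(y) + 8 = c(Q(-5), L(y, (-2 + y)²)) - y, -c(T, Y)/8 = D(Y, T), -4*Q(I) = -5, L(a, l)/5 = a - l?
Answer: 1415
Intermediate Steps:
L(a, l) = -5*l + 5*a (L(a, l) = 5*(a - l) = -5*l + 5*a)
Q(I) = 5/4 (Q(I) = -¼*(-5) = 5/4)
D(O, X) = 6
c(T, Y) = -48 (c(T, Y) = -8*6 = -48)
A(y) = -56 - y (A(y) = -8 + (-48 - y) = -56 - y)
A(-6)*(-28) + 15 = (-56 - 1*(-6))*(-28) + 15 = (-56 + 6)*(-28) + 15 = -50*(-28) + 15 = 1400 + 15 = 1415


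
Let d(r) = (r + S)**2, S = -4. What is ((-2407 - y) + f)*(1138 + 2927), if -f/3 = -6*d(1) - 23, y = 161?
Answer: -9499905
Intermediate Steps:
d(r) = (-4 + r)**2 (d(r) = (r - 4)**2 = (-4 + r)**2)
f = 231 (f = -3*(-6*(-4 + 1)**2 - 23) = -3*(-6*(-3)**2 - 23) = -3*(-6*9 - 23) = -3*(-54 - 23) = -3*(-77) = 231)
((-2407 - y) + f)*(1138 + 2927) = ((-2407 - 1*161) + 231)*(1138 + 2927) = ((-2407 - 161) + 231)*4065 = (-2568 + 231)*4065 = -2337*4065 = -9499905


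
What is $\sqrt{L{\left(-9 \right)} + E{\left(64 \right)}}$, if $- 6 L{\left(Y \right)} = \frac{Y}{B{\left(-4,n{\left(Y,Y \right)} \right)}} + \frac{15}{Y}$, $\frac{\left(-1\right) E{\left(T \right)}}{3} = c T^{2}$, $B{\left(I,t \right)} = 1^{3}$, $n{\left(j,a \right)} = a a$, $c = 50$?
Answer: $\frac{4 i \sqrt{345599}}{3} \approx 783.84 i$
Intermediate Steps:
$n{\left(j,a \right)} = a^{2}$
$B{\left(I,t \right)} = 1$
$E{\left(T \right)} = - 150 T^{2}$ ($E{\left(T \right)} = - 3 \cdot 50 T^{2} = - 150 T^{2}$)
$L{\left(Y \right)} = - \frac{5}{2 Y} - \frac{Y}{6}$ ($L{\left(Y \right)} = - \frac{\frac{Y}{1} + \frac{15}{Y}}{6} = - \frac{Y 1 + \frac{15}{Y}}{6} = - \frac{Y + \frac{15}{Y}}{6} = - \frac{5}{2 Y} - \frac{Y}{6}$)
$\sqrt{L{\left(-9 \right)} + E{\left(64 \right)}} = \sqrt{\frac{-15 - \left(-9\right)^{2}}{6 \left(-9\right)} - 150 \cdot 64^{2}} = \sqrt{\frac{1}{6} \left(- \frac{1}{9}\right) \left(-15 - 81\right) - 614400} = \sqrt{\frac{1}{6} \left(- \frac{1}{9}\right) \left(-96\right) - 614400} = \sqrt{\frac{16}{9} - 614400} = \sqrt{- \frac{5529584}{9}} = \frac{4 i \sqrt{345599}}{3}$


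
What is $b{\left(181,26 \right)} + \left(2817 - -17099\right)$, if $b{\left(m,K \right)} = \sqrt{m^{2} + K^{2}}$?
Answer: $19916 + \sqrt{33437} \approx 20099.0$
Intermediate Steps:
$b{\left(m,K \right)} = \sqrt{K^{2} + m^{2}}$
$b{\left(181,26 \right)} + \left(2817 - -17099\right) = \sqrt{26^{2} + 181^{2}} + \left(2817 - -17099\right) = \sqrt{676 + 32761} + \left(2817 + 17099\right) = \sqrt{33437} + 19916 = 19916 + \sqrt{33437}$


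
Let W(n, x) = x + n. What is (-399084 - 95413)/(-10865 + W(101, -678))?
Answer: 494497/11442 ≈ 43.218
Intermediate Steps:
W(n, x) = n + x
(-399084 - 95413)/(-10865 + W(101, -678)) = (-399084 - 95413)/(-10865 + (101 - 678)) = -494497/(-10865 - 577) = -494497/(-11442) = -494497*(-1/11442) = 494497/11442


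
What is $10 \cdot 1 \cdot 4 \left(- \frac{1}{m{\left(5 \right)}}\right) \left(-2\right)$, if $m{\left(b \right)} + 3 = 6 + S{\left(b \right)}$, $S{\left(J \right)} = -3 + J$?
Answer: $16$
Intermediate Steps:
$m{\left(b \right)} = b$ ($m{\left(b \right)} = -3 + \left(6 + \left(-3 + b\right)\right) = -3 + \left(3 + b\right) = b$)
$10 \cdot 1 \cdot 4 \left(- \frac{1}{m{\left(5 \right)}}\right) \left(-2\right) = 10 \cdot 1 \cdot 4 \left(- \frac{1}{5}\right) \left(-2\right) = 10 \cdot 4 \left(\left(-1\right) \frac{1}{5}\right) \left(-2\right) = 10 \cdot 4 \left(- \frac{1}{5}\right) \left(-2\right) = 10 \left(- \frac{4}{5}\right) \left(-2\right) = \left(-8\right) \left(-2\right) = 16$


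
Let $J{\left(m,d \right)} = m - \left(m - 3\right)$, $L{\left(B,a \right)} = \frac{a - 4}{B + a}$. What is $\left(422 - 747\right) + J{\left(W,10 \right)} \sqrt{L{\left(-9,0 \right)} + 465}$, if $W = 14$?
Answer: $-325 + \sqrt{4189} \approx -260.28$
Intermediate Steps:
$L{\left(B,a \right)} = \frac{-4 + a}{B + a}$
$J{\left(m,d \right)} = 3$ ($J{\left(m,d \right)} = m - \left(-3 + m\right) = 3$)
$\left(422 - 747\right) + J{\left(W,10 \right)} \sqrt{L{\left(-9,0 \right)} + 465} = \left(422 - 747\right) + 3 \sqrt{\frac{-4 + 0}{-9 + 0} + 465} = -325 + 3 \sqrt{\frac{1}{-9} \left(-4\right) + 465} = -325 + 3 \sqrt{\left(- \frac{1}{9}\right) \left(-4\right) + 465} = -325 + 3 \sqrt{\frac{4}{9} + 465} = -325 + 3 \sqrt{\frac{4189}{9}} = -325 + 3 \frac{\sqrt{4189}}{3} = -325 + \sqrt{4189}$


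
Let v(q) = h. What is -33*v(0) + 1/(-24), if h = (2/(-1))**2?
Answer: -3169/24 ≈ -132.04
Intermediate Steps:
h = 4 (h = (2*(-1))**2 = (-2)**2 = 4)
v(q) = 4
-33*v(0) + 1/(-24) = -33*4 + 1/(-24) = -132 - 1/24 = -3169/24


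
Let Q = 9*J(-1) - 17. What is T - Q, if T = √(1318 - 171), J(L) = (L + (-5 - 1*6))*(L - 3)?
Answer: -415 + √1147 ≈ -381.13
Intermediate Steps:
J(L) = (-11 + L)*(-3 + L) (J(L) = (L + (-5 - 6))*(-3 + L) = (L - 11)*(-3 + L) = (-11 + L)*(-3 + L))
T = √1147 ≈ 33.867
Q = 415 (Q = 9*(33 + (-1)² - 14*(-1)) - 17 = 9*(33 + 1 + 14) - 17 = 9*48 - 17 = 432 - 17 = 415)
T - Q = √1147 - 1*415 = √1147 - 415 = -415 + √1147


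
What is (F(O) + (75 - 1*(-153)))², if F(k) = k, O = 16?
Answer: 59536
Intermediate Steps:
(F(O) + (75 - 1*(-153)))² = (16 + (75 - 1*(-153)))² = (16 + (75 + 153))² = (16 + 228)² = 244² = 59536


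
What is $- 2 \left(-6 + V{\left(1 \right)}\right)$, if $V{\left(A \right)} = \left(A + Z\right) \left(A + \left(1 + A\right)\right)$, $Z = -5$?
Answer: $36$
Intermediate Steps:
$V{\left(A \right)} = \left(1 + 2 A\right) \left(-5 + A\right)$ ($V{\left(A \right)} = \left(A - 5\right) \left(A + \left(1 + A\right)\right) = \left(-5 + A\right) \left(1 + 2 A\right) = \left(1 + 2 A\right) \left(-5 + A\right)$)
$- 2 \left(-6 + V{\left(1 \right)}\right) = - 2 \left(-6 - \left(14 - 2\right)\right) = - 2 \left(-6 - 12\right) = \left(-2\right) \left(-18\right) = 36$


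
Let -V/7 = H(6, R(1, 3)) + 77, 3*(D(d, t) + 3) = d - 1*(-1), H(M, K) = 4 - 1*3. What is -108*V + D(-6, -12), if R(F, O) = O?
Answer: 176890/3 ≈ 58963.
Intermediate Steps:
H(M, K) = 1 (H(M, K) = 4 - 3 = 1)
D(d, t) = -8/3 + d/3 (D(d, t) = -3 + (d - 1*(-1))/3 = -3 + (d + 1)/3 = -3 + (1 + d)/3 = -3 + (⅓ + d/3) = -8/3 + d/3)
V = -546 (V = -7*(1 + 77) = -7*78 = -546)
-108*V + D(-6, -12) = -108*(-546) + (-8/3 + (⅓)*(-6)) = 58968 + (-8/3 - 2) = 58968 - 14/3 = 176890/3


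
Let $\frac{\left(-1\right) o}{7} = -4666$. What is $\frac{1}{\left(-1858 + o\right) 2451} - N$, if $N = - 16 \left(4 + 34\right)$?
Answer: $\frac{45904367233}{75500604} \approx 608.0$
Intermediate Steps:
$o = 32662$ ($o = \left(-7\right) \left(-4666\right) = 32662$)
$N = -608$ ($N = \left(-16\right) 38 = -608$)
$\frac{1}{\left(-1858 + o\right) 2451} - N = \frac{1}{\left(-1858 + 32662\right) 2451} - -608 = \frac{1}{30804} \cdot \frac{1}{2451} + 608 = \frac{1}{75500604} + 608 = \frac{45904367233}{75500604}$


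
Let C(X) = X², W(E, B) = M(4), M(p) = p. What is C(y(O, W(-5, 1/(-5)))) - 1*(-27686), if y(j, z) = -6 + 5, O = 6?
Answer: 27687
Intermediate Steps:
W(E, B) = 4
y(j, z) = -1
C(y(O, W(-5, 1/(-5)))) - 1*(-27686) = (-1)² - 1*(-27686) = 1 + 27686 = 27687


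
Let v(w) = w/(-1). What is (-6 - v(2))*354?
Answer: -1416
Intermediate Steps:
v(w) = -w (v(w) = w*(-1) = -w)
(-6 - v(2))*354 = (-6 - (-1)*2)*354 = (-6 - 1*(-2))*354 = (-6 + 2)*354 = -4*354 = -1416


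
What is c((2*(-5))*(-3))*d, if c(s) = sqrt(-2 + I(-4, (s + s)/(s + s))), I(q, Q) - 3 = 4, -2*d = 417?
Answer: -417*sqrt(5)/2 ≈ -466.22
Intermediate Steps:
d = -417/2 (d = -1/2*417 = -417/2 ≈ -208.50)
I(q, Q) = 7 (I(q, Q) = 3 + 4 = 7)
c(s) = sqrt(5) (c(s) = sqrt(-2 + 7) = sqrt(5))
c((2*(-5))*(-3))*d = sqrt(5)*(-417/2) = -417*sqrt(5)/2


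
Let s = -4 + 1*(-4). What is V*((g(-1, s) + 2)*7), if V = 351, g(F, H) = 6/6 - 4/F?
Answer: 17199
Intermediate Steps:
s = -8 (s = -4 - 4 = -8)
g(F, H) = 1 - 4/F (g(F, H) = 6*(⅙) - 4/F = 1 - 4/F)
V*((g(-1, s) + 2)*7) = 351*(((-4 - 1)/(-1) + 2)*7) = 351*((-1*(-5) + 2)*7) = 351*((5 + 2)*7) = 351*(7*7) = 351*49 = 17199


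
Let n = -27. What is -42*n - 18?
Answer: 1116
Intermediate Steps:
-42*n - 18 = -42*(-27) - 18 = 1134 - 18 = 1116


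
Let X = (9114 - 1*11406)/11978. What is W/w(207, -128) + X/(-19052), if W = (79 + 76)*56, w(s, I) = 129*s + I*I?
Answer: 45020838761/223469605238 ≈ 0.20146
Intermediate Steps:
X = -1146/5989 (X = (9114 - 11406)*(1/11978) = -2292*1/11978 = -1146/5989 ≈ -0.19135)
w(s, I) = I² + 129*s (w(s, I) = 129*s + I² = I² + 129*s)
W = 8680 (W = 155*56 = 8680)
W/w(207, -128) + X/(-19052) = 8680/((-128)² + 129*207) - 1146/5989/(-19052) = 8680/(16384 + 26703) - 1146/5989*(-1/19052) = 8680/43087 + 573/57051214 = 45020838761/223469605238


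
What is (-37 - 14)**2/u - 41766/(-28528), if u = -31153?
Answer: 613467435/444366392 ≈ 1.3805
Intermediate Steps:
(-37 - 14)**2/u - 41766/(-28528) = (-37 - 14)**2/(-31153) - 41766/(-28528) = (-51)**2*(-1/31153) - 41766*(-1/28528) = 2601*(-1/31153) + 20883/14264 = -2601/31153 + 20883/14264 = 613467435/444366392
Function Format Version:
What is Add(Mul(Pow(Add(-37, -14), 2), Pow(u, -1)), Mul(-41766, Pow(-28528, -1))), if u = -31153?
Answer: Rational(613467435, 444366392) ≈ 1.3805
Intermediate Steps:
Add(Mul(Pow(Add(-37, -14), 2), Pow(u, -1)), Mul(-41766, Pow(-28528, -1))) = Add(Mul(Pow(Add(-37, -14), 2), Pow(-31153, -1)), Mul(-41766, Pow(-28528, -1))) = Add(Mul(Pow(-51, 2), Rational(-1, 31153)), Mul(-41766, Rational(-1, 28528))) = Add(Mul(2601, Rational(-1, 31153)), Rational(20883, 14264)) = Add(Rational(-2601, 31153), Rational(20883, 14264)) = Rational(613467435, 444366392)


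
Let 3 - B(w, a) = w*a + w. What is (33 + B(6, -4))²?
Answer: 2916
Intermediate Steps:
B(w, a) = 3 - w - a*w (B(w, a) = 3 - (w*a + w) = 3 - (a*w + w) = 3 - (w + a*w) = 3 + (-w - a*w) = 3 - w - a*w)
(33 + B(6, -4))² = (33 + (3 - 1*6 - 1*(-4)*6))² = (33 + (3 - 6 + 24))² = (33 + 21)² = 54² = 2916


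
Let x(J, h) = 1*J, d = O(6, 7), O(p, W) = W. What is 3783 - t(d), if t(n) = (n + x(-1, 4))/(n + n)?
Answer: 26478/7 ≈ 3782.6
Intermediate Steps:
d = 7
x(J, h) = J
t(n) = (-1 + n)/(2*n) (t(n) = (n - 1)/(n + n) = (-1 + n)/((2*n)) = (-1 + n)*(1/(2*n)) = (-1 + n)/(2*n))
3783 - t(d) = 3783 - (-1 + 7)/(2*7) = 3783 - 6/(2*7) = 3783 - 1*3/7 = 3783 - 3/7 = 26478/7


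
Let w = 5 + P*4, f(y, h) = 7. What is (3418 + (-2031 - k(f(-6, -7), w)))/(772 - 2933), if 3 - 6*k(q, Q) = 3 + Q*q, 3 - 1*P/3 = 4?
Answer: -8273/12966 ≈ -0.63805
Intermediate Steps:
P = -3 (P = 9 - 3*4 = 9 - 12 = -3)
w = -7 (w = 5 - 3*4 = 5 - 12 = -7)
k(q, Q) = -Q*q/6 (k(q, Q) = ½ - (3 + Q*q)/6 = ½ + (-½ - Q*q/6) = -Q*q/6)
(3418 + (-2031 - k(f(-6, -7), w)))/(772 - 2933) = (3418 + (-2031 - (-1)*(-7)*7/6))/(772 - 2933) = (3418 + (-2031 - 1*49/6))/(-2161) = (3418 + (-2031 - 49/6))*(-1/2161) = (3418 - 12235/6)*(-1/2161) = (8273/6)*(-1/2161) = -8273/12966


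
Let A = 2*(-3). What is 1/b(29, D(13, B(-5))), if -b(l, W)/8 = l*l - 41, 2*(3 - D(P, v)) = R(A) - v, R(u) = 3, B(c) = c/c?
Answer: -1/6400 ≈ -0.00015625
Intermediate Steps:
B(c) = 1
A = -6
D(P, v) = 3/2 + v/2 (D(P, v) = 3 - (3 - v)/2 = 3 + (-3/2 + v/2) = 3/2 + v/2)
b(l, W) = 328 - 8*l² (b(l, W) = -8*(l*l - 41) = -8*(l² - 41) = -8*(-41 + l²) = 328 - 8*l²)
1/b(29, D(13, B(-5))) = 1/(328 - 8*29²) = 1/(328 - 8*841) = 1/(328 - 6728) = 1/(-6400) = -1/6400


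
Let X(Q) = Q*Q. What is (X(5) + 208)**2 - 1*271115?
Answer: -216826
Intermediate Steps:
X(Q) = Q**2
(X(5) + 208)**2 - 1*271115 = (5**2 + 208)**2 - 1*271115 = (25 + 208)**2 - 271115 = 233**2 - 271115 = 54289 - 271115 = -216826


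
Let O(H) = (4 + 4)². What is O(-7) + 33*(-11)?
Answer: -299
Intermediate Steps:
O(H) = 64 (O(H) = 8² = 64)
O(-7) + 33*(-11) = 64 + 33*(-11) = 64 - 363 = -299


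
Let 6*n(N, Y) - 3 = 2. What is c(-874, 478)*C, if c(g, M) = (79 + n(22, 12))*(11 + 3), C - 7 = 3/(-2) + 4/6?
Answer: 124061/18 ≈ 6892.3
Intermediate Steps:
n(N, Y) = ⅚ (n(N, Y) = ½ + (⅙)*2 = ½ + ⅓ = ⅚)
C = 37/6 (C = 7 + (3/(-2) + 4/6) = 7 + (3*(-½) + 4*(⅙)) = 7 + (-3/2 + ⅔) = 7 - ⅚ = 37/6 ≈ 6.1667)
c(g, M) = 3353/3 (c(g, M) = (79 + ⅚)*(11 + 3) = (479/6)*14 = 3353/3)
c(-874, 478)*C = (3353/3)*(37/6) = 124061/18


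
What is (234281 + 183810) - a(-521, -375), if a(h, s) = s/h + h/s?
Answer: 81684117059/195375 ≈ 4.1809e+5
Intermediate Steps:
a(h, s) = h/s + s/h
(234281 + 183810) - a(-521, -375) = (234281 + 183810) - (-521/(-375) - 375/(-521)) = 418091 - (-521*(-1/375) - 375*(-1/521)) = 418091 - (521/375 + 375/521) = 418091 - 1*412066/195375 = 418091 - 412066/195375 = 81684117059/195375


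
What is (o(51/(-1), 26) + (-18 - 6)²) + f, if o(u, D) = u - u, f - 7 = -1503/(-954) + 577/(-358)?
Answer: 5530577/9487 ≈ 582.96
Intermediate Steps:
f = 66065/9487 (f = 7 + (-1503/(-954) + 577/(-358)) = 7 + (-1503*(-1/954) + 577*(-1/358)) = 7 + (167/106 - 577/358) = 7 - 344/9487 = 66065/9487 ≈ 6.9637)
o(u, D) = 0
(o(51/(-1), 26) + (-18 - 6)²) + f = (0 + (-18 - 6)²) + 66065/9487 = (0 + (-24)²) + 66065/9487 = (0 + 576) + 66065/9487 = 576 + 66065/9487 = 5530577/9487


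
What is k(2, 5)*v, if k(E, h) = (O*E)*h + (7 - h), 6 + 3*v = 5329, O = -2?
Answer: -31938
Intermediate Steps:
v = 5323/3 (v = -2 + (⅓)*5329 = -2 + 5329/3 = 5323/3 ≈ 1774.3)
k(E, h) = 7 - h - 2*E*h (k(E, h) = (-2*E)*h + (7 - h) = -2*E*h + (7 - h) = 7 - h - 2*E*h)
k(2, 5)*v = (7 - 1*5 - 2*2*5)*(5323/3) = (7 - 5 - 20)*(5323/3) = -18*5323/3 = -31938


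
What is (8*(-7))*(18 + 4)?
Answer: -1232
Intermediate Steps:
(8*(-7))*(18 + 4) = -56*22 = -1232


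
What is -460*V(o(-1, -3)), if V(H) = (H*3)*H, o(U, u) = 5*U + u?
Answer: -88320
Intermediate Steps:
o(U, u) = u + 5*U
V(H) = 3*H² (V(H) = (3*H)*H = 3*H²)
-460*V(o(-1, -3)) = -1380*(-3 + 5*(-1))² = -1380*(-3 - 5)² = -1380*(-8)² = -1380*64 = -460*192 = -88320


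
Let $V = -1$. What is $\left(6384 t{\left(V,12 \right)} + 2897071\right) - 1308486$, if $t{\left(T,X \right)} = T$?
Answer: $1582201$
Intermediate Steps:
$\left(6384 t{\left(V,12 \right)} + 2897071\right) - 1308486 = \left(6384 \left(-1\right) + 2897071\right) - 1308486 = \left(-6384 + 2897071\right) - 1308486 = 2890687 - 1308486 = 1582201$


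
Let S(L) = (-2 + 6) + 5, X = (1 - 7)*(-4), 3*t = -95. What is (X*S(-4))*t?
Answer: -6840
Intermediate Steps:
t = -95/3 (t = (1/3)*(-95) = -95/3 ≈ -31.667)
X = 24 (X = -6*(-4) = 24)
S(L) = 9 (S(L) = 4 + 5 = 9)
(X*S(-4))*t = (24*9)*(-95/3) = 216*(-95/3) = -6840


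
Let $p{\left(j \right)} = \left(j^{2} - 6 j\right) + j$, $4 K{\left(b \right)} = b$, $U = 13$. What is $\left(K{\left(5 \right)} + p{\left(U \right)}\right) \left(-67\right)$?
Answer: $- \frac{28207}{4} \approx -7051.8$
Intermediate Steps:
$K{\left(b \right)} = \frac{b}{4}$
$p{\left(j \right)} = j^{2} - 5 j$
$\left(K{\left(5 \right)} + p{\left(U \right)}\right) \left(-67\right) = \left(\frac{1}{4} \cdot 5 + 13 \left(-5 + 13\right)\right) \left(-67\right) = \left(\frac{5}{4} + 13 \cdot 8\right) \left(-67\right) = \left(\frac{5}{4} + 104\right) \left(-67\right) = \frac{421}{4} \left(-67\right) = - \frac{28207}{4}$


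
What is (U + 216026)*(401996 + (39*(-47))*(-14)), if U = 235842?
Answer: 193244965144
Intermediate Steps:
(U + 216026)*(401996 + (39*(-47))*(-14)) = (235842 + 216026)*(401996 + (39*(-47))*(-14)) = 451868*(401996 - 1833*(-14)) = 451868*(401996 + 25662) = 451868*427658 = 193244965144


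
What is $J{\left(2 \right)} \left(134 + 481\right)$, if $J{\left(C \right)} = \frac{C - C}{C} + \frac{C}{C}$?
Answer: $615$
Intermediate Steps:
$J{\left(C \right)} = 1$ ($J{\left(C \right)} = \frac{0}{C} + 1 = 0 + 1 = 1$)
$J{\left(2 \right)} \left(134 + 481\right) = 1 \left(134 + 481\right) = 1 \cdot 615 = 615$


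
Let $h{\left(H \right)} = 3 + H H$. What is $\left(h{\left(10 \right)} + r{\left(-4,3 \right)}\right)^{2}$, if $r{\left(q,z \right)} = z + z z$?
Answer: $13225$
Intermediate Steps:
$h{\left(H \right)} = 3 + H^{2}$
$r{\left(q,z \right)} = z + z^{2}$
$\left(h{\left(10 \right)} + r{\left(-4,3 \right)}\right)^{2} = \left(\left(3 + 10^{2}\right) + 3 \left(1 + 3\right)\right)^{2} = \left(\left(3 + 100\right) + 3 \cdot 4\right)^{2} = \left(103 + 12\right)^{2} = 115^{2} = 13225$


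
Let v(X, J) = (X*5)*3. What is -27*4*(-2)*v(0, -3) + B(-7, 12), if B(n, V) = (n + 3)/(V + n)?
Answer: -⅘ ≈ -0.80000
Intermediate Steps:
v(X, J) = 15*X (v(X, J) = (5*X)*3 = 15*X)
B(n, V) = (3 + n)/(V + n)
-27*4*(-2)*v(0, -3) + B(-7, 12) = -27*4*(-2)*15*0 + (3 - 7)/(12 - 7) = -(-216)*0 - 4/5 = -27*0 + (⅕)*(-4) = 0 - ⅘ = -⅘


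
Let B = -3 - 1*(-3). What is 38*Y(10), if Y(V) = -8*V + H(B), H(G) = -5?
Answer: -3230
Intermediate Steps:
B = 0 (B = -3 + 3 = 0)
Y(V) = -5 - 8*V (Y(V) = -8*V - 5 = -5 - 8*V)
38*Y(10) = 38*(-5 - 8*10) = 38*(-5 - 80) = 38*(-85) = -3230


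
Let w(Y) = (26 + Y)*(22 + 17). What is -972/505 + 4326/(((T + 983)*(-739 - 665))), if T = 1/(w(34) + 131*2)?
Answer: -291353194913/151125663195 ≈ -1.9279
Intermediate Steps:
w(Y) = 1014 + 39*Y (w(Y) = (26 + Y)*39 = 1014 + 39*Y)
T = 1/2602 (T = 1/((1014 + 39*34) + 131*2) = 1/((1014 + 1326) + 262) = 1/(2340 + 262) = 1/2602 ≈ 0.00038432)
-972/505 + 4326/(((T + 983)*(-739 - 665))) = -972/505 + 4326/(((1/2602 + 983)*(-739 - 665))) = -972*1/505 + 4326/(((2557767/2602)*(-1404))) = -972/505 + 4326/(-1795552434/1301) = -972/505 + 4326*(-1301/1795552434) = -972/505 - 938021/299258739 = -291353194913/151125663195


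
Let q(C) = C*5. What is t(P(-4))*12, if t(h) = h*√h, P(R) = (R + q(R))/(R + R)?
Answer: 36*√3 ≈ 62.354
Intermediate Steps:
q(C) = 5*C
P(R) = 3 (P(R) = (R + 5*R)/(R + R) = (6*R)/((2*R)) = (6*R)*(1/(2*R)) = 3)
t(h) = h^(3/2)
t(P(-4))*12 = 3^(3/2)*12 = (3*√3)*12 = 36*√3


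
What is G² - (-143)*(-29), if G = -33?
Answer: -3058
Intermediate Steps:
G² - (-143)*(-29) = (-33)² - (-143)*(-29) = 1089 - 1*4147 = 1089 - 4147 = -3058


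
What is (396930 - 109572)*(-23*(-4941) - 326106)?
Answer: -61052942754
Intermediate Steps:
(396930 - 109572)*(-23*(-4941) - 326106) = 287358*(113643 - 326106) = 287358*(-212463) = -61052942754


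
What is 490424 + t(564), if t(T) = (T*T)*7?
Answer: 2717096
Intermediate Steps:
t(T) = 7*T² (t(T) = T²*7 = 7*T²)
490424 + t(564) = 490424 + 7*564² = 490424 + 7*318096 = 490424 + 2226672 = 2717096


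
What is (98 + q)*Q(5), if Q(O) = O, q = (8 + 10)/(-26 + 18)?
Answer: 1915/4 ≈ 478.75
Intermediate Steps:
q = -9/4 (q = 18/(-8) = 18*(-⅛) = -9/4 ≈ -2.2500)
(98 + q)*Q(5) = (98 - 9/4)*5 = (383/4)*5 = 1915/4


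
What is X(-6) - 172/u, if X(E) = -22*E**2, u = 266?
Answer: -105422/133 ≈ -792.65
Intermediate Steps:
X(-6) - 172/u = -22*(-6)**2 - 172/266 = -22*36 - 172/266 = -792 - 1*86/133 = -792 - 86/133 = -105422/133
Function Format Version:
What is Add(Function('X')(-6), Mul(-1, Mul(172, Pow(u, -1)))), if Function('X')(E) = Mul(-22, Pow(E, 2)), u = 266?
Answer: Rational(-105422, 133) ≈ -792.65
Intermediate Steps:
Add(Function('X')(-6), Mul(-1, Mul(172, Pow(u, -1)))) = Add(Mul(-22, Pow(-6, 2)), Mul(-1, Mul(172, Pow(266, -1)))) = Add(Mul(-22, 36), Mul(-1, Mul(172, Rational(1, 266)))) = Add(-792, Mul(-1, Rational(86, 133))) = Add(-792, Rational(-86, 133)) = Rational(-105422, 133)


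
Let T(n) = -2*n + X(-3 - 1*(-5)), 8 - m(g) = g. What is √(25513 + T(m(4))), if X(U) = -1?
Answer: 4*√1594 ≈ 159.70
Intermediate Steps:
m(g) = 8 - g
T(n) = -1 - 2*n (T(n) = -2*n - 1 = -1 - 2*n)
√(25513 + T(m(4))) = √(25513 + (-1 - 2*(8 - 1*4))) = √(25513 + (-1 - 2*(8 - 4))) = √(25513 + (-1 - 2*4)) = √(25513 + (-1 - 8)) = √(25513 - 9) = √25504 = 4*√1594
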